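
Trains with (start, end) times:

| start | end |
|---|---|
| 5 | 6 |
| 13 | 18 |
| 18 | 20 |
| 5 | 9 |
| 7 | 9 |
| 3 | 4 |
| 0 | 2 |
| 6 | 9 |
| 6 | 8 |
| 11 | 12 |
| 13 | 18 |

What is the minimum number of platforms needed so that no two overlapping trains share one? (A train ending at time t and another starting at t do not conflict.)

Events (time:±→running): 0:+→1 2:-→0 3:+→1 4:-→0 5:+→1 5:+→2 6:-→1 6:+→2 6:+→3 7:+→4 … peak 4.

4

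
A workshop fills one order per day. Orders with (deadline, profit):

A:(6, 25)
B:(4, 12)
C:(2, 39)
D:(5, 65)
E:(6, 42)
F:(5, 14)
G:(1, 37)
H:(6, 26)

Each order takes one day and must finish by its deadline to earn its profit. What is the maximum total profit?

Sort by profit descending; place each in the latest free slot ≤ its deadline.
By profit: D(d5,65), E(d6,42), C(d2,39), G(d1,37), H(d6,26), A(d6,25), F(d5,14), B(d4,12)
D→slot 5; E→slot 6; C→slot 2; G→slot 1; H→slot 4; A→slot 3; F skipped; B skipped.
Profit = 37 + 39 + 25 + 26 + 65 + 42 = 234

234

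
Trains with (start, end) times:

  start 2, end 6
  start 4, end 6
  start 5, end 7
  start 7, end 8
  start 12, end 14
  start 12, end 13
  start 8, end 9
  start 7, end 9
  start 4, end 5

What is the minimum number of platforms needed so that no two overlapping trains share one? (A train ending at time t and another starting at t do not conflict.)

Events (time:±→running): 2:+→1 4:+→2 4:+→3 … peak 3.

3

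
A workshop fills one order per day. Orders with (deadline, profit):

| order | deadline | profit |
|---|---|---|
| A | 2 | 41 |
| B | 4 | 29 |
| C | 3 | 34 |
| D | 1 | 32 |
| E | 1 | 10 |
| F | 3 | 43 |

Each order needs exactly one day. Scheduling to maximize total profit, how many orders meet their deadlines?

4

Take jobs in profit order; each goes to the latest open slot no later than its deadline.
Profit order: F=43 A=41 C=34 D=32 B=29 E=10
Assign: F→slot 3, A→slot 2, C→slot 1, D skipped, B→slot 4, E skipped.
Slots: [1:C] [2:A] [3:F] [4:B]
4 of 6 scheduled.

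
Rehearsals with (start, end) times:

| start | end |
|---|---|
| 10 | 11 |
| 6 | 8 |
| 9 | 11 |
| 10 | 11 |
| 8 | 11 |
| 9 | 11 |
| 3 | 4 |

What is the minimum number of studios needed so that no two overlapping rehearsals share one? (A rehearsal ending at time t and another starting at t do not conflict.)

5

Count concurrent intervals with a sweep; the peak is the room count.
Events (time:±→running): 3:+→1 4:-→0 6:+→1 8:-→0 8:+→1 9:+→2 9:+→3 10:+→4 10:+→5 … peak 5.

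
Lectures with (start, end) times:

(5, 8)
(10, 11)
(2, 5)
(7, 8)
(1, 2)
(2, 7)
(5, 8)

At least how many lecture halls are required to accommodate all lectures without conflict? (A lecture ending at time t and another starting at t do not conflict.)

The answer is the maximum number of intervals overlapping at any instant.
Events (time:±→running): 1:+→1 2:-→0 2:+→1 2:+→2 5:-→1 5:+→2 5:+→3 … peak 3.

3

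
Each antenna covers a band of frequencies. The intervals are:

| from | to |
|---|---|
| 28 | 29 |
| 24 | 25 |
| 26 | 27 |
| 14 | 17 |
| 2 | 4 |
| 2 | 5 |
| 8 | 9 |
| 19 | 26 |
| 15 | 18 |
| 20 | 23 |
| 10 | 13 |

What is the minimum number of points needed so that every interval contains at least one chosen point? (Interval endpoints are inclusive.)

8

Sorted: [2,4] [2,5] [8,9] [10,13] [14,17] [15,18] [20,23] [24,25] [19,26] [26,27] [28,29]
{[2,4],[2,5]} hit by 4; {[8,9]} hit by 9; {[10,13]} hit by 13; {[14,17],[15,18]} hit by 17; {[20,23]} hit by 23; {[24,25],[19,26]} hit by 25; {[26,27]} hit by 27; {[28,29]} hit by 29.
Points: 4, 9, 13, 17, 23, 25, 27, 29 (8 total).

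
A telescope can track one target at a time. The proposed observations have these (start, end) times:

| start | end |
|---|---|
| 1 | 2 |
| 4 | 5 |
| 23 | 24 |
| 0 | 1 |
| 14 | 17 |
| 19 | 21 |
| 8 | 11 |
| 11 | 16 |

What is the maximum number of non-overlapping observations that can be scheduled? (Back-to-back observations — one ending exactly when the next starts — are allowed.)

Order by finish time; keep every interval that doesn't clash with the previous kept one.
By end time: (0,1), (1,2), (4,5), (8,11), (11,16), (14,17), (19,21), (23,24).
Pick (0,1); next start ≥ 1 → (1,2); next start ≥ 2 → (4,5); next start ≥ 5 → (8,11); next start ≥ 11 → (11,16); next start ≥ 16 → (19,21); next start ≥ 21 → (23,24).
Selected 7 observations.

7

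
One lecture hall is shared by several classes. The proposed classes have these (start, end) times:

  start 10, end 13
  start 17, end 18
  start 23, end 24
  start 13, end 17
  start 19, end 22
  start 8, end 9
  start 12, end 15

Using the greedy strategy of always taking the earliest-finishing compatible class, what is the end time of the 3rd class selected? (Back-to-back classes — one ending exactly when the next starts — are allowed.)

17

Greedy by earliest finish: after sorting by end time, pick each interval compatible with the last pick.
By end time: (8,9), (10,13), (12,15), (13,17), (17,18), (19,22), (23,24).
Pick (8,9); next start ≥ 9 → (10,13); next start ≥ 13 → (13,17); next start ≥ 17 → (17,18); next start ≥ 18 → (19,22); next start ≥ 22 → (23,24).
Selected: (8,9) (10,13) (13,17) (17,18) (19,22) (23,24)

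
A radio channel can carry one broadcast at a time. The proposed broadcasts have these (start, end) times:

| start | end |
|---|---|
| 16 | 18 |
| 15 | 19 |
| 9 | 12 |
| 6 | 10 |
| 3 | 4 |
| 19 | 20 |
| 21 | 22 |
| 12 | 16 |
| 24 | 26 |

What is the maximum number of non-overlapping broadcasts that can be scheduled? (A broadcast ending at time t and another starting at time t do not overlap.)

Greedy by earliest finish: after sorting by end time, pick each interval compatible with the last pick.
By end time: (3,4), (6,10), (9,12), (12,16), (16,18), (15,19), (19,20), (21,22), (24,26).
Pick (3,4); next start ≥ 4 → (6,10); next start ≥ 10 → (12,16); next start ≥ 16 → (16,18); next start ≥ 18 → (19,20); next start ≥ 20 → (21,22); next start ≥ 22 → (24,26).
Selected 7 broadcasts.

7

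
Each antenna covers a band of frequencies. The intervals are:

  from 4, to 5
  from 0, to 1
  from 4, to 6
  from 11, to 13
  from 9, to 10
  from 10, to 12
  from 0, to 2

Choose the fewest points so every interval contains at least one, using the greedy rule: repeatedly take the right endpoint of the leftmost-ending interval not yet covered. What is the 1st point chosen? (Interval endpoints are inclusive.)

Sort by right endpoint; whenever an interval is uncovered, place a point at its right end.
Sorted: [0,1] [0,2] [4,5] [4,6] [9,10] [10,12] [11,13]
{[0,1],[0,2]} hit by 1; {[4,5],[4,6]} hit by 5; {[9,10],[10,12]} hit by 10; {[11,13]} hit by 13.
Points: 1, 5, 10, 13 (4 total).

1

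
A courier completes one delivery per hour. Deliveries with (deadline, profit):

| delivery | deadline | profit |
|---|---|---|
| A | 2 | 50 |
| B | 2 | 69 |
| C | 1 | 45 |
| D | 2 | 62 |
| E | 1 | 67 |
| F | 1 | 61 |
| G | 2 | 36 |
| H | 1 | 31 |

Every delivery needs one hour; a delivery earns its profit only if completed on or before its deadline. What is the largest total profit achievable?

136

Take jobs in profit order; each goes to the latest open slot no later than its deadline.
By profit: B(d2,69), E(d1,67), D(d2,62), F(d1,61), A(d2,50), C(d1,45), G(d2,36), H(d1,31)
B→slot 2; E→slot 1; D skipped; F skipped; A skipped; C skipped; G skipped; H skipped.
Profit = 67 + 69 = 136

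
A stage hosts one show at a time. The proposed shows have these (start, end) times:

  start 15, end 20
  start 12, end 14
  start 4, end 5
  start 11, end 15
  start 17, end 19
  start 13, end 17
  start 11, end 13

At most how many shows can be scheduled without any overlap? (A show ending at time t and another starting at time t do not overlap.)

Sort by end time and greedily take each interval whose start is ≥ the last chosen end.
Sorted by end: (4,5)  (11,13)  (12,14)  (11,15)  (13,17)  (17,19)  (15,20)
take (4,5); take (11,13); take (13,17); take (17,19); skip (15,20).
Selected 4 shows.

4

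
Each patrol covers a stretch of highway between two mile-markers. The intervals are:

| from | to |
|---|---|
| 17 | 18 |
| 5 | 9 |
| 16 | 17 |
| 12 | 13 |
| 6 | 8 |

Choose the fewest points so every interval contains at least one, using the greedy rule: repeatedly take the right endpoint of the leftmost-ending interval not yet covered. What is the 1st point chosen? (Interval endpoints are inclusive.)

Sort by right endpoint; whenever an interval is uncovered, place a point at its right end.
By right end: [6,8]  [5,9]  [12,13]  [16,17]  [17,18]
[6,8] uncovered → point at 8; [12,13] uncovered → point at 13; [16,17] uncovered → point at 17.
Points: 8, 13, 17 (3 total).

8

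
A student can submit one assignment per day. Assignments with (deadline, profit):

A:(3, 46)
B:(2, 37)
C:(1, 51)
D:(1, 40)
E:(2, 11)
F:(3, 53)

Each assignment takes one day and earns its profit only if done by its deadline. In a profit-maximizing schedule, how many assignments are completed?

3

Take jobs in profit order; each goes to the latest open slot no later than its deadline.
Profit order: F=53 C=51 A=46 D=40 B=37 E=11
Assign: F→slot 3, C→slot 1, A→slot 2, D skipped, B skipped, E skipped.
Slots: [1:C] [2:A] [3:F]
3 of 6 scheduled.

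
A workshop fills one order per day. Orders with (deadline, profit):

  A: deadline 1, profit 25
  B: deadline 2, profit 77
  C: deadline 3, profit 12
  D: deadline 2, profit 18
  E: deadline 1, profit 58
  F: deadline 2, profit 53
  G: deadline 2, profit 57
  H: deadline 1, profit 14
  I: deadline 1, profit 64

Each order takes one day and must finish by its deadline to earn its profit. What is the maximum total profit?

Take jobs in profit order; each goes to the latest open slot no later than its deadline.
By profit: B(d2,77), I(d1,64), E(d1,58), G(d2,57), F(d2,53), A(d1,25), D(d2,18), H(d1,14), C(d3,12)
B→slot 2; I→slot 1; E skipped; G skipped; F skipped; A skipped; D skipped; H skipped; C→slot 3.
Profit = 64 + 77 + 12 = 153

153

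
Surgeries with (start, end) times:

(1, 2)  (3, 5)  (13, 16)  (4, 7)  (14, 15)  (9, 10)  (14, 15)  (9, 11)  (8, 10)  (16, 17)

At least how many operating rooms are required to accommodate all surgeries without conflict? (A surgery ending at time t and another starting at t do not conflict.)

Events (time:±→running): 1:+→1 2:-→0 3:+→1 4:+→2 5:-→1 7:-→0 8:+→1 9:+→2 9:+→3 … peak 3.

3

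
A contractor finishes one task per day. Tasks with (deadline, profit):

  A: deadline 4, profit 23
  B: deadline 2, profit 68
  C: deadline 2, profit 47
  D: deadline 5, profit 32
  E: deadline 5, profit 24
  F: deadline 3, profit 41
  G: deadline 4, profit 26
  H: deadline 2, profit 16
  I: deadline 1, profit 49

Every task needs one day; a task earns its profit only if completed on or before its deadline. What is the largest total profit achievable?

Sort by profit descending; place each in the latest free slot ≤ its deadline.
Profit order: B=68 I=49 C=47 F=41 D=32 G=26 E=24 A=23 H=16
Assign: B→slot 2, I→slot 1, C skipped, F→slot 3, D→slot 5, G→slot 4, E skipped, A skipped, H skipped.
Slots: [1:I] [2:B] [3:F] [4:G] [5:D]
Profit = 49 + 68 + 41 + 26 + 32 = 216

216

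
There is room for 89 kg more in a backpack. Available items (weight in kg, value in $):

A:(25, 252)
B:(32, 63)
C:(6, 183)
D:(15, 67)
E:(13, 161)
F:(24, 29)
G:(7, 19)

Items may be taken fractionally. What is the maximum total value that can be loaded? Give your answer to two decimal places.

Sort by value per unit weight and fill in that order.
Ratios (sorted): C 30.50, E 12.38, A 10.08, D 4.47, G 2.71, B 1.97, F 1.21
take C (6 @ 183); take E (13 @ 161); take A (25 @ 252); take D (15 @ 67); take G (7 @ 19); take 23/32 of B → 45.28. Capacity used 89/89.
Total value = 727.28

727.28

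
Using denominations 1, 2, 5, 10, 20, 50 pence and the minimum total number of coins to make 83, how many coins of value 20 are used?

1

Use the largest denomination that fits, subtract, and repeat.
83 = 1×50 + 1×20 + 1×10 + 1×2 + 1×1
Count of 20: 1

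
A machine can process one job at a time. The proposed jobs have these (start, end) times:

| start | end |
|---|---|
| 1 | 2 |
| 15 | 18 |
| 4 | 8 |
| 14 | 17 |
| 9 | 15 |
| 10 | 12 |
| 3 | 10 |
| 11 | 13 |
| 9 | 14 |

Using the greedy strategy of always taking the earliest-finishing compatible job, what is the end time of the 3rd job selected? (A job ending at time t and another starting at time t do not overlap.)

Sorted by end: (1,2)  (4,8)  (3,10)  (10,12)  (11,13)  (9,14)  (9,15)  (14,17)  (15,18)
take (1,2); take (4,8); skip (3,10); take (10,12); take (14,17); skip (15,18).
Selected: (1,2) (4,8) (10,12) (14,17)

12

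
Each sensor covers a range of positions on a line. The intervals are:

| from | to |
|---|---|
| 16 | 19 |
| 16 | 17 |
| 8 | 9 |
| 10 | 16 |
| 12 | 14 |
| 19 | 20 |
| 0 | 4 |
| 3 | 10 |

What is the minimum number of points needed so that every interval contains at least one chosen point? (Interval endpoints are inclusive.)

5

Sort by right endpoint; whenever an interval is uncovered, place a point at its right end.
Sorted: [0,4] [8,9] [3,10] [12,14] [10,16] [16,17] [16,19] [19,20]
{[0,4]} hit by 4; {[8,9],[3,10]} hit by 9; {[12,14],[10,16]} hit by 14; {[16,17],[16,19]} hit by 17; {[19,20]} hit by 20.
Points: 4, 9, 14, 17, 20 (5 total).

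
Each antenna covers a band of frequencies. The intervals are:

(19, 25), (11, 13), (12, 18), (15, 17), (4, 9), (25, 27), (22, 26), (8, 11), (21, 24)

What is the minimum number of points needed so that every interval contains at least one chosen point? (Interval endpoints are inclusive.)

5

Sort by right endpoint; whenever an interval is uncovered, place a point at its right end.
By right end: [4,9]  [8,11]  [11,13]  [15,17]  [12,18]  [21,24]  [19,25]  [22,26]  [25,27]
[4,9] uncovered → point at 9; [11,13] uncovered → point at 13; [15,17] uncovered → point at 17; [21,24] uncovered → point at 24; [25,27] uncovered → point at 27.
Points: 9, 13, 17, 24, 27 (5 total).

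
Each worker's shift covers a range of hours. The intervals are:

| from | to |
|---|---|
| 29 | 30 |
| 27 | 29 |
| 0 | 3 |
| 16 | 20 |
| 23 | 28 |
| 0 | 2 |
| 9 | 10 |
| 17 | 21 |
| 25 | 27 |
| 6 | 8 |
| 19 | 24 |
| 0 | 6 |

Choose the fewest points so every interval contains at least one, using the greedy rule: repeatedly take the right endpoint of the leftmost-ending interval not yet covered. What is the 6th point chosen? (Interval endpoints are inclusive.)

30

Sort by right endpoint; whenever an interval is uncovered, place a point at its right end.
By right end: [0,2]  [0,3]  [0,6]  [6,8]  [9,10]  [16,20]  [17,21]  [19,24]  [25,27]  [23,28]  [27,29]  [29,30]
[0,2] uncovered → point at 2; [6,8] uncovered → point at 8; [9,10] uncovered → point at 10; [16,20] uncovered → point at 20; [25,27] uncovered → point at 27; [29,30] uncovered → point at 30.
Points: 2, 8, 10, 20, 27, 30 (6 total).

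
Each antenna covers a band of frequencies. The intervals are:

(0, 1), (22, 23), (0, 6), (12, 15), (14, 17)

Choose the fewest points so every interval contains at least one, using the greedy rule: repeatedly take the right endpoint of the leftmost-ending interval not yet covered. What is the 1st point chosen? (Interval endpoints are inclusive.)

Process intervals by earliest right end; each time one isn't hit yet, stab at its right endpoint.
By right end: [0,1]  [0,6]  [12,15]  [14,17]  [22,23]
[0,1] uncovered → point at 1; [12,15] uncovered → point at 15; [22,23] uncovered → point at 23.
Points: 1, 15, 23 (3 total).

1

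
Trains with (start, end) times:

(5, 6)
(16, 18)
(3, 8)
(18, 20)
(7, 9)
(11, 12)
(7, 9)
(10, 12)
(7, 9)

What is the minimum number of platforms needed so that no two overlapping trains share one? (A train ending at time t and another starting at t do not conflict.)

4

Events (time:±→running): 3:+→1 5:+→2 6:-→1 7:+→2 7:+→3 7:+→4 … peak 4.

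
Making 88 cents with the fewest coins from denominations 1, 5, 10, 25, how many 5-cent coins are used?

0

Use the largest denomination that fits, subtract, and repeat.
88 = 3×25 + 1×10 + 3×1
Count of 5: 0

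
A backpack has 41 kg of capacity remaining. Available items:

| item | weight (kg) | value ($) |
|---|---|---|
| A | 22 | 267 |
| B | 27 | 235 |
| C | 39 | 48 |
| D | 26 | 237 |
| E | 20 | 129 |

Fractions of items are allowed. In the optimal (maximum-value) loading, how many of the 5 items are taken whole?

Greedy by value/weight ratio, highest first.
Order: A (267/22=12.14) > D (237/26=9.12) > B (235/27=8.70) > E (129/20=6.45) > C (48/39=1.23)
Fill: take A (22 @ 267) → take 19/26 of D → 173.19; 41/41 used.
1 item(s) taken whole; one partial (take 19/26 of D).

1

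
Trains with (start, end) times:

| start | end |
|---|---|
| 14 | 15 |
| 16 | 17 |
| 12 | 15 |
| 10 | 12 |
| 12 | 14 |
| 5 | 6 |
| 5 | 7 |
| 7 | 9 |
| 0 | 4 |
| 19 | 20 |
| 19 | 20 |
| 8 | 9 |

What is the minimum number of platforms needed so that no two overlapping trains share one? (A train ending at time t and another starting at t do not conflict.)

2

Count concurrent intervals with a sweep; the peak is the room count.
Events (time:±→running): 0:+→1 4:-→0 5:+→1 5:+→2 … peak 2.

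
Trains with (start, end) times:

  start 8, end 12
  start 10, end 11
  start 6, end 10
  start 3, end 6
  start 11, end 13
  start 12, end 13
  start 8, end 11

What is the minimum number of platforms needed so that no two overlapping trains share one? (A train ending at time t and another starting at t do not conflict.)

3

Events (time:±→running): 3:+→1 6:-→0 6:+→1 8:+→2 8:+→3 … peak 3.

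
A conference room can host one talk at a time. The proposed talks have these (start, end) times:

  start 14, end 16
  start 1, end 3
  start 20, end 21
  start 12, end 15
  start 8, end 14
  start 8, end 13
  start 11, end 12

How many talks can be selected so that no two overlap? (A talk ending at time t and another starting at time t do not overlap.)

4

Order by finish time; keep every interval that doesn't clash with the previous kept one.
By end time: (1,3), (11,12), (8,13), (8,14), (12,15), (14,16), (20,21).
Pick (1,3); next start ≥ 3 → (11,12); next start ≥ 12 → (12,15); next start ≥ 15 → (20,21).
Selected 4 talks.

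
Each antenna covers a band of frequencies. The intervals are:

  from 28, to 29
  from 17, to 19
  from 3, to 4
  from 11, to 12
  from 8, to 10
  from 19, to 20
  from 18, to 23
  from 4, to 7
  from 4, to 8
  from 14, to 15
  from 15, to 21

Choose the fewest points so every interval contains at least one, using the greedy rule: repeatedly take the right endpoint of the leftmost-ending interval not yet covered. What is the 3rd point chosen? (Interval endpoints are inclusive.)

12

Sorted: [3,4] [4,7] [4,8] [8,10] [11,12] [14,15] [17,19] [19,20] [15,21] [18,23] [28,29]
{[3,4],[4,7],[4,8]} hit by 4; {[8,10]} hit by 10; {[11,12]} hit by 12; {[14,15]} hit by 15; {[17,19],[19,20],[15,21],[18,23]} hit by 19; {[28,29]} hit by 29.
Points: 4, 10, 12, 15, 19, 29 (6 total).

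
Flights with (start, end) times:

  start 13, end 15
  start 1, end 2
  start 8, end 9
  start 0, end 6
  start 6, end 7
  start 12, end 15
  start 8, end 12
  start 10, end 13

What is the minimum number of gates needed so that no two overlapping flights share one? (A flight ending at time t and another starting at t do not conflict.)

Count concurrent intervals with a sweep; the peak is the room count.
Events (time:±→running): 0:+→1 1:+→2 … peak 2.

2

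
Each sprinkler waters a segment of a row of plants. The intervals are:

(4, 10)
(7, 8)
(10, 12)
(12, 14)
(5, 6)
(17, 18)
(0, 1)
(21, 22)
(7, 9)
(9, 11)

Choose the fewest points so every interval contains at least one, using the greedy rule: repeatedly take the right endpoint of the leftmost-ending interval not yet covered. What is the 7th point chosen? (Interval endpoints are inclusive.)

22

By right end: [0,1]  [5,6]  [7,8]  [7,9]  [4,10]  [9,11]  [10,12]  [12,14]  [17,18]  [21,22]
[0,1] uncovered → point at 1; [5,6] uncovered → point at 6; [7,8] uncovered → point at 8; [9,11] uncovered → point at 11; [12,14] uncovered → point at 14; [17,18] uncovered → point at 18; [21,22] uncovered → point at 22.
Points: 1, 6, 8, 11, 14, 18, 22 (7 total).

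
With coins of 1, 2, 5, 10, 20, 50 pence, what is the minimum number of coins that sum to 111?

Use the largest denomination that fits, subtract, and repeat.
111 − 2×50→11 − 1×10→1 − 1×1→0
Total coins = 2 + 1 + 1 = 4

4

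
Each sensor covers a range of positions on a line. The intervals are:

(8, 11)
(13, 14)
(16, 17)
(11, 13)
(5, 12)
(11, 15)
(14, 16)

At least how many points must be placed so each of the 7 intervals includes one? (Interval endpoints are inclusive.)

Sorted: [8,11] [5,12] [11,13] [13,14] [11,15] [14,16] [16,17]
{[8,11],[5,12],[11,13]} hit by 11; {[13,14],[11,15],[14,16]} hit by 14; {[16,17]} hit by 17.
Points: 11, 14, 17 (3 total).

3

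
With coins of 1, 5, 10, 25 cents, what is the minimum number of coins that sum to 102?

6

Greedy: take as many of the largest coin as possible, then repeat with the remainder.
102 − 4×25→2 − 2×1→0
Total coins = 4 + 2 = 6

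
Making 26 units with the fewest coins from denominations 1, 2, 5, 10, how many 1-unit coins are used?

1

Greedy: take as many of the largest coin as possible, then repeat with the remainder.
26 = 2×10 + 1×5 + 1×1
Count of 1: 1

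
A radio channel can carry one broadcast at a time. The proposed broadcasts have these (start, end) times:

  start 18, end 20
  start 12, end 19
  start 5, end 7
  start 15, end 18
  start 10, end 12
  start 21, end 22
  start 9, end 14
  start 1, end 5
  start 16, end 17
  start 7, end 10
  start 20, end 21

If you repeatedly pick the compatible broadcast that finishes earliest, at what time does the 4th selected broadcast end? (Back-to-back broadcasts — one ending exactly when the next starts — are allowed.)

12

Sort by end time and greedily take each interval whose start is ≥ the last chosen end.
Sorted by end: (1,5)  (5,7)  (7,10)  (10,12)  (9,14)  (16,17)  (15,18)  (12,19)  (18,20)  (20,21)  (21,22)
take (1,5); take (5,7); take (7,10); take (10,12); skip (9,14); take (16,17); skip (12,19); take (18,20); take (20,21); take (21,22).
Selected: (1,5) (5,7) (7,10) (10,12) (16,17) (18,20) (20,21) (21,22)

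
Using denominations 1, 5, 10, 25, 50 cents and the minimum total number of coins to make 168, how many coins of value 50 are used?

3

Use the largest denomination that fits, subtract, and repeat.
168 = 3×50 + 1×10 + 1×5 + 3×1
Count of 50: 3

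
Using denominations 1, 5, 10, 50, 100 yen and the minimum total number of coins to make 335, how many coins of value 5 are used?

1

335 − 3×100→35 − 3×10→5 − 1×5→0
Count of 5: 1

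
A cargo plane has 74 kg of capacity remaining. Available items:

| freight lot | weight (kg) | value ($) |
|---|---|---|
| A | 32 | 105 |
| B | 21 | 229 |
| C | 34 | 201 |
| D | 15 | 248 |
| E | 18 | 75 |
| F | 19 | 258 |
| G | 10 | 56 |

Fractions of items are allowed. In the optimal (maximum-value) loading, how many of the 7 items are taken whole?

Greedy by value/weight ratio, highest first.
Order: D (248/15=16.53) > F (258/19=13.58) > B (229/21=10.90) > C (201/34=5.91) > G (56/10=5.60) > E (75/18=4.17) > A (105/32=3.28)
Fill: take D (15 @ 248) → take F (19 @ 258) → take B (21 @ 229) → take 19/34 of C → 112.32; 74/74 used.
3 item(s) taken whole; one partial (take 19/34 of C).

3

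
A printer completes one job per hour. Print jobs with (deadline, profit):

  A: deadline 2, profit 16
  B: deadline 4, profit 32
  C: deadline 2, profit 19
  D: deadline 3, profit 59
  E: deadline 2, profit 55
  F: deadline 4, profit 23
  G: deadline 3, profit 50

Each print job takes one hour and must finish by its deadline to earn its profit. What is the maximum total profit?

Take jobs in profit order; each goes to the latest open slot no later than its deadline.
Profit order: D=59 E=55 G=50 B=32 F=23 C=19 A=16
Assign: D→slot 3, E→slot 2, G→slot 1, B→slot 4, F skipped, C skipped, A skipped.
Slots: [1:G] [2:E] [3:D] [4:B]
Profit = 50 + 55 + 59 + 32 = 196

196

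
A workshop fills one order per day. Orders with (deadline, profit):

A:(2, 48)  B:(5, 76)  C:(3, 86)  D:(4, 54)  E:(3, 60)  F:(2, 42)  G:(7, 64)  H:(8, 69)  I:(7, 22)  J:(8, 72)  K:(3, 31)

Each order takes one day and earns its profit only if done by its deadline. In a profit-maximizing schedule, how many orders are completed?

Profit order: C=86 B=76 J=72 H=69 G=64 E=60 D=54 A=48 F=42 K=31 I=22
Assign: C→slot 3, B→slot 5, J→slot 8, H→slot 7, G→slot 6, E→slot 2, D→slot 4, A→slot 1, F skipped, K skipped, I skipped.
Slots: [1:A] [2:E] [3:C] [4:D] [5:B] [6:G] [7:H] [8:J]
8 of 11 scheduled.

8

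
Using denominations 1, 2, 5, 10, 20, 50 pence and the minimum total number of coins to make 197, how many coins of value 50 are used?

197 = 3×50 + 2×20 + 1×5 + 1×2
Count of 50: 3

3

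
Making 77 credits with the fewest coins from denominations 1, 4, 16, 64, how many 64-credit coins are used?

77 − 1×64→13 − 3×4→1 − 1×1→0
Count of 64: 1

1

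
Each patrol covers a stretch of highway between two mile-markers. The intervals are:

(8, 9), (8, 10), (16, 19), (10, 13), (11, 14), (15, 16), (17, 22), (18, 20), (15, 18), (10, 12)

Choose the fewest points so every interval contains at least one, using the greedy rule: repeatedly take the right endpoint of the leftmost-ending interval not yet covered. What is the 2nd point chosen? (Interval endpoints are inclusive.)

Sorted: [8,9] [8,10] [10,12] [10,13] [11,14] [15,16] [15,18] [16,19] [18,20] [17,22]
{[8,9],[8,10]} hit by 9; {[10,12],[10,13],[11,14]} hit by 12; {[15,16],[15,18],[16,19]} hit by 16; {[18,20],[17,22]} hit by 20.
Points: 9, 12, 16, 20 (4 total).

12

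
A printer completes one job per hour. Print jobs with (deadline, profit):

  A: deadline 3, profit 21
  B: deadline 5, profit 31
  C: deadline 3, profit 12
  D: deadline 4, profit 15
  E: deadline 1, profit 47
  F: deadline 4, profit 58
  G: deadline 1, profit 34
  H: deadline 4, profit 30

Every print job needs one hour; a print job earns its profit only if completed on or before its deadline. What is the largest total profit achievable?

By profit: F(d4,58), E(d1,47), G(d1,34), B(d5,31), H(d4,30), A(d3,21), D(d4,15), C(d3,12)
F→slot 4; E→slot 1; G skipped; B→slot 5; H→slot 3; A→slot 2; D skipped; C skipped.
Profit = 47 + 21 + 30 + 58 + 31 = 187

187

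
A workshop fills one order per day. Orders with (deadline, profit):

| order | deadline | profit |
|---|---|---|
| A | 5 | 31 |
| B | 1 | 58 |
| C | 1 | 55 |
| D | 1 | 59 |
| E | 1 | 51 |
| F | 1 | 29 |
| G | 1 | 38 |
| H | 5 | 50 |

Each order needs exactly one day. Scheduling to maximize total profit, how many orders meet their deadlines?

3

Sort by profit descending; place each in the latest free slot ≤ its deadline.
By profit: D(d1,59), B(d1,58), C(d1,55), E(d1,51), H(d5,50), G(d1,38), A(d5,31), F(d1,29)
D→slot 1; B skipped; C skipped; E skipped; H→slot 5; G skipped; A→slot 4; F skipped.
3 of 8 scheduled.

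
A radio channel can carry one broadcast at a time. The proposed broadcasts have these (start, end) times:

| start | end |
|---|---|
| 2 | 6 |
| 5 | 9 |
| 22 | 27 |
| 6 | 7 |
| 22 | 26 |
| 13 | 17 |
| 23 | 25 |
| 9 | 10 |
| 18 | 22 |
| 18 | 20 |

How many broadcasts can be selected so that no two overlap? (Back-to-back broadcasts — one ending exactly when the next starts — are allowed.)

6

Greedy by earliest finish: after sorting by end time, pick each interval compatible with the last pick.
Sorted by end: (2,6)  (6,7)  (5,9)  (9,10)  (13,17)  (18,20)  (18,22)  (23,25)  (22,26)  (22,27)
take (2,6); take (6,7); take (9,10); take (13,17); take (18,20); take (23,25); skip (22,26).
Selected 6 broadcasts.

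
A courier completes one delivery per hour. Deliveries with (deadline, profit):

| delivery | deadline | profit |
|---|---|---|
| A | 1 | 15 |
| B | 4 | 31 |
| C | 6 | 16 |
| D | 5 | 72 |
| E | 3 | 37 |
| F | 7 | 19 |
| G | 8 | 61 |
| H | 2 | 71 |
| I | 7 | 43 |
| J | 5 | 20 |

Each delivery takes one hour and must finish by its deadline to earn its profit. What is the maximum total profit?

Sort by profit descending; place each in the latest free slot ≤ its deadline.
By profit: D(d5,72), H(d2,71), G(d8,61), I(d7,43), E(d3,37), B(d4,31), J(d5,20), F(d7,19), C(d6,16), A(d1,15)
D→slot 5; H→slot 2; G→slot 8; I→slot 7; E→slot 3; B→slot 4; J→slot 1; F→slot 6; C skipped; A skipped.
Profit = 20 + 71 + 37 + 31 + 72 + 19 + 43 + 61 = 354

354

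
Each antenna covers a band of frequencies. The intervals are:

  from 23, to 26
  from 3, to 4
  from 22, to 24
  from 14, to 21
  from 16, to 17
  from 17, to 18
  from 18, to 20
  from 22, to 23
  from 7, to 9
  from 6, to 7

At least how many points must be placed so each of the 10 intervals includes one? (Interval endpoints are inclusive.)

Process intervals by earliest right end; each time one isn't hit yet, stab at its right endpoint.
By right end: [3,4]  [6,7]  [7,9]  [16,17]  [17,18]  [18,20]  [14,21]  [22,23]  [22,24]  [23,26]
[3,4] uncovered → point at 4; [6,7] uncovered → point at 7; [16,17] uncovered → point at 17; [18,20] uncovered → point at 20; [22,23] uncovered → point at 23.
Points: 4, 7, 17, 20, 23 (5 total).

5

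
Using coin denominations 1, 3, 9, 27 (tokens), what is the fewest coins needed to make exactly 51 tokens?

5

51 = 1×27 + 2×9 + 2×3
Total coins = 1 + 2 + 2 = 5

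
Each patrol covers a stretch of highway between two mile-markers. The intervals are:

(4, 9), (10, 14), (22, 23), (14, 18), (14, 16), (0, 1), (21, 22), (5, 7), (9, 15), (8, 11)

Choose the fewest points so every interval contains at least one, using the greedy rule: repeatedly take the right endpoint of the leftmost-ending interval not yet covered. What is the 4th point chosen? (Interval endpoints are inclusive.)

16

Sort by right endpoint; whenever an interval is uncovered, place a point at its right end.
Sorted: [0,1] [5,7] [4,9] [8,11] [10,14] [9,15] [14,16] [14,18] [21,22] [22,23]
{[0,1]} hit by 1; {[5,7],[4,9]} hit by 7; {[8,11],[10,14],[9,15]} hit by 11; {[14,16],[14,18]} hit by 16; {[21,22],[22,23]} hit by 22.
Points: 1, 7, 11, 16, 22 (5 total).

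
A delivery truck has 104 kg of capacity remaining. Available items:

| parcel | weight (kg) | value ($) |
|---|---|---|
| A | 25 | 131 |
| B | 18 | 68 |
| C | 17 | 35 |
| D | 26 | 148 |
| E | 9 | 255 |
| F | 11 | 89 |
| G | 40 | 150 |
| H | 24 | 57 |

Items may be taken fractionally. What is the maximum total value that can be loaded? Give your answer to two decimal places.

747.25

Sort by value per unit weight and fill in that order.
Ratios (sorted): E 28.33, F 8.09, D 5.69, A 5.24, B 3.78, G 3.75, H 2.38, C 2.06
take E (9 @ 255); take F (11 @ 89); take D (26 @ 148); take A (25 @ 131); take B (18 @ 68); take 15/40 of G → 56.25. Capacity used 104/104.
Total value = 747.25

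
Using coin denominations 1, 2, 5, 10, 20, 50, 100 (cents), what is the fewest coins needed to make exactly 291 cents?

291 = 2×100 + 1×50 + 2×20 + 1×1
Total coins = 2 + 1 + 2 + 1 = 6

6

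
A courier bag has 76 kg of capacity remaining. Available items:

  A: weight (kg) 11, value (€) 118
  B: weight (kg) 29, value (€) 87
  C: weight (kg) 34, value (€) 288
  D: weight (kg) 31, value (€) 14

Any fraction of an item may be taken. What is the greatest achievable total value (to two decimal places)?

Greedy by value/weight ratio, highest first.
Order: A (118/11=10.73) > C (288/34=8.47) > B (87/29=3.00) > D (14/31=0.45)
Fill: take A (11 @ 118) → take C (34 @ 288) → take B (29 @ 87) → take 2/31 of D → 0.90; 76/76 used.
Total value = 493.90

493.90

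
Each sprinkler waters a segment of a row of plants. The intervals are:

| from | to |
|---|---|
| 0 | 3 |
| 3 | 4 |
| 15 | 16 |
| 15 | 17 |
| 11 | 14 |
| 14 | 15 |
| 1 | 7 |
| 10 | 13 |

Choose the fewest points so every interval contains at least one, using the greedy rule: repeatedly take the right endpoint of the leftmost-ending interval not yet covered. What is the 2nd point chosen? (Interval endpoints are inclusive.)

13

Process intervals by earliest right end; each time one isn't hit yet, stab at its right endpoint.
Sorted: [0,3] [3,4] [1,7] [10,13] [11,14] [14,15] [15,16] [15,17]
{[0,3],[3,4],[1,7]} hit by 3; {[10,13],[11,14]} hit by 13; {[14,15],[15,16],[15,17]} hit by 15.
Points: 3, 13, 15 (3 total).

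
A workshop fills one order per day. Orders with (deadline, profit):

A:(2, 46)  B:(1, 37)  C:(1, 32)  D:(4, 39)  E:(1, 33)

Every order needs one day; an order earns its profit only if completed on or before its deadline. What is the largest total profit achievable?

Take jobs in profit order; each goes to the latest open slot no later than its deadline.
Profit order: A=46 D=39 B=37 E=33 C=32
Assign: A→slot 2, D→slot 4, B→slot 1, E skipped, C skipped.
Slots: [1:B] [2:A] [4:D]
Profit = 37 + 46 + 39 = 122

122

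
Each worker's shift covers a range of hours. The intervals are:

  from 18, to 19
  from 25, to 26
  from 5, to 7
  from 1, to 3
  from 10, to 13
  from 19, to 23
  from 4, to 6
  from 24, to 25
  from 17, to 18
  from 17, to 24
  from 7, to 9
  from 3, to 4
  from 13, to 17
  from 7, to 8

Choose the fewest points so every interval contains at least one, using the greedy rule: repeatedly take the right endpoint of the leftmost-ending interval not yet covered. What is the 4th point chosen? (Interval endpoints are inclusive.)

13

Sort by right endpoint; whenever an interval is uncovered, place a point at its right end.
Sorted: [1,3] [3,4] [4,6] [5,7] [7,8] [7,9] [10,13] [13,17] [17,18] [18,19] [19,23] [17,24] [24,25] [25,26]
{[1,3],[3,4]} hit by 3; {[4,6],[5,7]} hit by 6; {[7,8],[7,9]} hit by 8; {[10,13],[13,17]} hit by 13; {[17,18],[18,19]} hit by 18; {[19,23],[17,24]} hit by 23; {[24,25],[25,26]} hit by 25.
Points: 3, 6, 8, 13, 18, 23, 25 (7 total).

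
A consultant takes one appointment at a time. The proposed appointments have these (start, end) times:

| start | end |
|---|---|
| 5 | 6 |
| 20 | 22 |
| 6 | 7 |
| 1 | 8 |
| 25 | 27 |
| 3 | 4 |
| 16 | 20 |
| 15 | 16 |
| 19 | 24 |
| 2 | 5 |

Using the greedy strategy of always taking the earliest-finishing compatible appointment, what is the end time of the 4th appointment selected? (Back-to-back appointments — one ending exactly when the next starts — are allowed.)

Order by finish time; keep every interval that doesn't clash with the previous kept one.
Sorted by end: (3,4)  (2,5)  (5,6)  (6,7)  (1,8)  (15,16)  (16,20)  (20,22)  (19,24)  (25,27)
take (3,4); take (5,6); take (6,7); skip (1,8); take (15,16); take (16,20); take (20,22); take (25,27).
Selected: (3,4) (5,6) (6,7) (15,16) (16,20) (20,22) (25,27)

16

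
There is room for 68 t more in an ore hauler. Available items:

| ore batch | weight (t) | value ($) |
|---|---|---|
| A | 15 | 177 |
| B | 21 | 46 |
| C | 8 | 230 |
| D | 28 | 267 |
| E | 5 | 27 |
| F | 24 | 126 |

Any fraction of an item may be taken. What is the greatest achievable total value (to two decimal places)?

764.00

Order: C (230/8=28.75) > A (177/15=11.80) > D (267/28=9.54) > E (27/5=5.40) > F (126/24=5.25) > B (46/21=2.19)
Fill: take C (8 @ 230) → take A (15 @ 177) → take D (28 @ 267) → take E (5 @ 27) → take 12/24 of F → 63.00; 68/68 used.
Total value = 764.00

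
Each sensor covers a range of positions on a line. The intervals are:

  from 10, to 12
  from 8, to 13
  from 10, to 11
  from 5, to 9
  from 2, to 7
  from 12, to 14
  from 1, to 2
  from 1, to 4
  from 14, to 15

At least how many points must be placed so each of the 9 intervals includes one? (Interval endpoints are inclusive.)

4

Sort by right endpoint; whenever an interval is uncovered, place a point at its right end.
By right end: [1,2]  [1,4]  [2,7]  [5,9]  [10,11]  [10,12]  [8,13]  [12,14]  [14,15]
[1,2] uncovered → point at 2; [5,9] uncovered → point at 9; [10,11] uncovered → point at 11; [12,14] uncovered → point at 14.
Points: 2, 9, 11, 14 (4 total).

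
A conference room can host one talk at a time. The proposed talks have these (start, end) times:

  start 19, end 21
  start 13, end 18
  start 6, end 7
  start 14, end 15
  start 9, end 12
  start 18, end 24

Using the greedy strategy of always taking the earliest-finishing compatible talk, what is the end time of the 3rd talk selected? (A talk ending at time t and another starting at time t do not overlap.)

Greedy by earliest finish: after sorting by end time, pick each interval compatible with the last pick.
By end time: (6,7), (9,12), (14,15), (13,18), (19,21), (18,24).
Pick (6,7); next start ≥ 7 → (9,12); next start ≥ 12 → (14,15); next start ≥ 15 → (19,21).
Selected: (6,7) (9,12) (14,15) (19,21)

15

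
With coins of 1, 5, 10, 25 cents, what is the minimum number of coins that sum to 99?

9

Greedy: take as many of the largest coin as possible, then repeat with the remainder.
99 = 3×25 + 2×10 + 4×1
Total coins = 3 + 2 + 4 = 9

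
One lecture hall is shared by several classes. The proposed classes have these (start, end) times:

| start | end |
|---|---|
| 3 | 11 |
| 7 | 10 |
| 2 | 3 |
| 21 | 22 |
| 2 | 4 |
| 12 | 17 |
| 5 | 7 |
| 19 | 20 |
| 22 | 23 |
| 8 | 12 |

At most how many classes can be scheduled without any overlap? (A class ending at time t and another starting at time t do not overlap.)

Order by finish time; keep every interval that doesn't clash with the previous kept one.
By end time: (2,3), (2,4), (5,7), (7,10), (3,11), (8,12), (12,17), (19,20), (21,22), (22,23).
Pick (2,3); next start ≥ 3 → (5,7); next start ≥ 7 → (7,10); next start ≥ 10 → (12,17); next start ≥ 17 → (19,20); next start ≥ 20 → (21,22); next start ≥ 22 → (22,23).
Selected 7 classes.

7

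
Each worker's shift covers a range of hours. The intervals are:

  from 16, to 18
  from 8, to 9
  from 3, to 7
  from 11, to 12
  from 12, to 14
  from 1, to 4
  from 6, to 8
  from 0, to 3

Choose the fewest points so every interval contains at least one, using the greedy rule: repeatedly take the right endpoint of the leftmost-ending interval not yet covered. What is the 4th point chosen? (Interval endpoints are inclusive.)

Sorted: [0,3] [1,4] [3,7] [6,8] [8,9] [11,12] [12,14] [16,18]
{[0,3],[1,4],[3,7]} hit by 3; {[6,8],[8,9]} hit by 8; {[11,12],[12,14]} hit by 12; {[16,18]} hit by 18.
Points: 3, 8, 12, 18 (4 total).

18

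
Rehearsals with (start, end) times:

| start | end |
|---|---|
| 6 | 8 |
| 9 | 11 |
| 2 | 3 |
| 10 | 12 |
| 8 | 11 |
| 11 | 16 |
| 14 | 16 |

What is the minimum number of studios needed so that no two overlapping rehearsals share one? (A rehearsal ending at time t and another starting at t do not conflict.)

Count concurrent intervals with a sweep; the peak is the room count.
starts: [2, 6, 8, 9, 10, 11, 14]
ends:   [3, 8, 11, 11, 12, 16, 16]
s2→1 e3→0 s6→1 e8→0 s8→1 s9→2 s10→3  — peak 3.

3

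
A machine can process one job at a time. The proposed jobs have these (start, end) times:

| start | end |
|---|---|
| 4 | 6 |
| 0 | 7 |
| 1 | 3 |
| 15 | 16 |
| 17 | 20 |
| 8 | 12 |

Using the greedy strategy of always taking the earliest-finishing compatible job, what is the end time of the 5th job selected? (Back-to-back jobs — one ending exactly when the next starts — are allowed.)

20

Sort by end time and greedily take each interval whose start is ≥ the last chosen end.
Sorted by end: (1,3)  (4,6)  (0,7)  (8,12)  (15,16)  (17,20)
take (1,3); take (4,6); take (8,12); take (15,16); take (17,20).
Selected: (1,3) (4,6) (8,12) (15,16) (17,20)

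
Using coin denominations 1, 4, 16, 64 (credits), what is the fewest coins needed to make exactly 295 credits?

10

Greedy: take as many of the largest coin as possible, then repeat with the remainder.
295 = 4×64 + 2×16 + 1×4 + 3×1
Total coins = 4 + 2 + 1 + 3 = 10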